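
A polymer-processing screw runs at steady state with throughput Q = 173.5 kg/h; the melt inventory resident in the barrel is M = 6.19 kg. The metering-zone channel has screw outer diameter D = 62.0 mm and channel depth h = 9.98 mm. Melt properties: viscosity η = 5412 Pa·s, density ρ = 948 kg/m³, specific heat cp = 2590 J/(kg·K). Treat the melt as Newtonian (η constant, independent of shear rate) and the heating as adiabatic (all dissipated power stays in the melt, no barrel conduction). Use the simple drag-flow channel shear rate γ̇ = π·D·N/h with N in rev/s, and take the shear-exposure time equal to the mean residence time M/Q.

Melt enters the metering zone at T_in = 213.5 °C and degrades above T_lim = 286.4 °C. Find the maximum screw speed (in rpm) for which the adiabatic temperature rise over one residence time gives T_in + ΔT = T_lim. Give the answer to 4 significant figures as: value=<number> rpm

value=49.33 rpm

Throughput in SI: Q_s = 173.5 kg/h ÷ 3600 s/h = 0.0481944 kg/s
t_res = M / Q_s = 6.19 ÷ 0.0481944 = 128.438 s
Geometry in SI: D = 62.0 mm → 0.062 m, h = 9.98 mm → 0.00998 m
Allowable rise: ΔT_a = T_lim − T_in = 286.4 − 213.5 = 72.9 K
γ̇_max² = ΔT_a·ρ·cp/(η·t_res) = 72.9·948·2590/(5412·128.438) = 257.504 s⁻²
γ̇_max = √257.504 = 16.0469 s⁻¹
N_max = γ̇_max h / (πD) = 16.0469·0.00998/(π·0.062) = 0.822207 rev/s → ×60 = 49.3324 rpm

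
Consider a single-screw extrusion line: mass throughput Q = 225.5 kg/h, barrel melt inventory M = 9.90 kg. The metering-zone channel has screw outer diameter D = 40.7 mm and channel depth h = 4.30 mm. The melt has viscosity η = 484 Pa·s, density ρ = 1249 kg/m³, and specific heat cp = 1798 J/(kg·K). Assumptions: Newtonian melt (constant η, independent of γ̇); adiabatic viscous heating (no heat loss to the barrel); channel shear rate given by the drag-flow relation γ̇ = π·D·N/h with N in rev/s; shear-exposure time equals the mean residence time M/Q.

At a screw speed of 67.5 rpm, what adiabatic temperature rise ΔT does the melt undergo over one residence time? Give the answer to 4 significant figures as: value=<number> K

value=38.12 K

Q_s = Q / 3600 = 225.5 / 3600 = 0.0626389 kg/s
Mean residence time: t_res = M/Q_s = 9.90 kg / 0.0626389 kg/s = 158.049 s
D = 40.7 mm = 0.0407 m;  h = 4.30 mm = 0.0043 m;  N = 67.5 rpm / 60 = 1.125 rev/s
γ̇ = π D N / h = (π)(0.0407)(1.125) / 0.0043 = 33.4525 s⁻¹
Adiabatic rise: ΔT = η γ̇² t_res / (ρ cp) = 484·(33.4525)²·158.049 / (1249·1798) = 38.119 K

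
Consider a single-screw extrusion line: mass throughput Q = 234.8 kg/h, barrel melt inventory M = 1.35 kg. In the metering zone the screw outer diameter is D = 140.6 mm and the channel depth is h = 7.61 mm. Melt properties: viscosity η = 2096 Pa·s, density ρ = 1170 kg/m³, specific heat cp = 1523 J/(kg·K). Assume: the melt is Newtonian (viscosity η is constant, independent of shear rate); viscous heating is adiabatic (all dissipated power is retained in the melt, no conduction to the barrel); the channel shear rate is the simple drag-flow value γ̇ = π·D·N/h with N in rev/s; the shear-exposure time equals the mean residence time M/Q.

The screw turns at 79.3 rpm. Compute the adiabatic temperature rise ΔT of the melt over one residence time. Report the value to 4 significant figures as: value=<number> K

value=143.3 K

Q_s = Q / 3600 = 234.8 / 3600 = 0.0652222 kg/s
t_res = M / Q_s = 1.35 / 0.0652222 = 20.6985 s
Geometry in metres: D = 140.6 mm → 0.1406 m, h = 7.61 mm → 0.00761 m; screw speed N = 79.3 rpm = 1.32167 rev/s
γ̇ = π D N / h = (π)(0.1406)(1.32167) / 0.00761 = 76.7136 s⁻¹
ΔT = η·γ̇²·t_res / (ρ·cp) = 2096 · (76.7136)² · 20.6985 / (1170 · 1523) = 143.281 K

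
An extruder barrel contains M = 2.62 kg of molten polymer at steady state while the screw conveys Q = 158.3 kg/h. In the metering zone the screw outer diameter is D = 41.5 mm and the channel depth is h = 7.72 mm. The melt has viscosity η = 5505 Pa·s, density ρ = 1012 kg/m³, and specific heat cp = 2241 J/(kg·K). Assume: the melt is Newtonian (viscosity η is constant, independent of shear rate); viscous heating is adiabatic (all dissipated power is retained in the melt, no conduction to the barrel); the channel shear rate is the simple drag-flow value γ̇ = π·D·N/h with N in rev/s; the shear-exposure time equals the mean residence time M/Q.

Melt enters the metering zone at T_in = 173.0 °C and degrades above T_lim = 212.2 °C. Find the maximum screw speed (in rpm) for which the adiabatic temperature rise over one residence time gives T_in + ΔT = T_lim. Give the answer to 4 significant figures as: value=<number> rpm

Q_s = Q / 3600 = 158.3 / 3600 = 0.0439722 kg/s
t_res = M / Q_s = 2.62 ÷ 0.0439722 = 59.5831 s
D = 41.5 mm = 0.0415 m;  h = 7.72 mm = 0.00772 m
Allowable rise: ΔT_a = T_lim − T_in = 212.2 − 173.0 = 39.2 K
γ̇_max² = ΔT_a·ρ·cp / (η·t_res) = [39.2 × 1012 × 2241] / [5505 × 59.5831] = 271.037 s⁻²
γ̇_max = √271.037 = 16.4632 s⁻¹
N_max = γ̇_max·h / (π·D) = 16.4632 · 0.00772 / (π · 0.0415) = 0.97484 rev/s = 58.4904 rpm

value=58.49 rpm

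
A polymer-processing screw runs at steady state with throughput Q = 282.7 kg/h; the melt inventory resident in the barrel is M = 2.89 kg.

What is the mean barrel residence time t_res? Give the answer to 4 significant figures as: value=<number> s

Q_s = Q / 3600 = 282.7 / 3600 = 0.0785278 kg/s
t_res = M / Q_s = 2.89 / 0.0785278 = 36.8023 s

value=36.80 s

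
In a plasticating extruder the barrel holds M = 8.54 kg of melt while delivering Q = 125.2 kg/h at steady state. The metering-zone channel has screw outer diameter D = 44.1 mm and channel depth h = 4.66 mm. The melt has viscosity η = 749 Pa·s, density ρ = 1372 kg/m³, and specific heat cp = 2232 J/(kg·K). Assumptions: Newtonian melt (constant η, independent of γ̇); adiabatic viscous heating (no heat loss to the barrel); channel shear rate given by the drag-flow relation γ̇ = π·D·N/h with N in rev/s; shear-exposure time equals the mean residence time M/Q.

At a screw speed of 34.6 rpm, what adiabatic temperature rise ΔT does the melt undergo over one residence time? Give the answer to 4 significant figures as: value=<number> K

Throughput in SI: Q_s = 125.2 kg/h ÷ 3600 s/h = 0.0347778 kg/s
t_res = M / Q_s = 8.54 ÷ 0.0347778 = 245.559 s
D = 44.1 mm = 0.0441 m;  h = 4.66 mm = 0.00466 m;  N = 34.6 rpm / 60 = 0.576667 rev/s
γ̇ = π·D·N / h = π · 0.0441 · 0.576667 / 0.00466 = 17.1446 s⁻¹
ΔT = η·γ̇²·t_res/(ρ·cp) = [749 × 17.1446² × 245.559] / [1372 × 2232] = 17.654 K

value=17.65 K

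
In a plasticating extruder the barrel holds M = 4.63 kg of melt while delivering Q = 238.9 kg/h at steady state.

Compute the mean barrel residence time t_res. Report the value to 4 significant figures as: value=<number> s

Convert throughput: Q = 238.9 kg/h = 238.9/3600 = 0.0663611 kg/s
t_res = M / Q_s = 4.63 ÷ 0.0663611 = 69.7698 s

value=69.77 s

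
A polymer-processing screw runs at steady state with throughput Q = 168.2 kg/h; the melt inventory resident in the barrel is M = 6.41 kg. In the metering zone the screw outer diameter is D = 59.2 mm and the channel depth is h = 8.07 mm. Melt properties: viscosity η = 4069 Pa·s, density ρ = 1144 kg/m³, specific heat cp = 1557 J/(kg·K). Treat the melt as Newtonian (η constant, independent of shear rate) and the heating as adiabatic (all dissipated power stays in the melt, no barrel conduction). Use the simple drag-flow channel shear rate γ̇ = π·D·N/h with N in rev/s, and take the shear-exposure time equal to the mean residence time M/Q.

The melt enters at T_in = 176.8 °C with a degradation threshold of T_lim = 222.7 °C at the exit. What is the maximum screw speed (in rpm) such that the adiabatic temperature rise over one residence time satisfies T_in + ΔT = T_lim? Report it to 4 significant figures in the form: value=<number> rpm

value=31.51 rpm

Convert throughput: Q = 168.2 kg/h = 168.2/3600 = 0.0467222 kg/s
t_res = M / Q_s = 6.41 / 0.0467222 = 137.194 s
Geometry in SI: D = 59.2 mm → 0.0592 m, h = 8.07 mm → 0.00807 m
ΔT_a = T_lim − T_in = 222.7 °C − 176.8 °C = 45.9 K
γ̇_max² = ΔT_a·ρ·cp / (η·t_res) = [45.9 × 1144 × 1557] / [4069 × 137.194] = 146.455 s⁻²
γ̇_max = √146.455 = 12.1019 s⁻¹
N_max = γ̇_max·h / (π·D) = 12.1019 · 0.00807 / (π · 0.0592) = 0.525115 rev/s = 31.5069 rpm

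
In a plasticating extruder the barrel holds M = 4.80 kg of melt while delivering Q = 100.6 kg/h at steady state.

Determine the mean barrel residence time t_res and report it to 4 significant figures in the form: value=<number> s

Q_s = Q / 3600 = 100.6 / 3600 = 0.0279444 kg/s
t_res = M / Q_s = 4.80 ÷ 0.0279444 = 171.769 s

value=171.8 s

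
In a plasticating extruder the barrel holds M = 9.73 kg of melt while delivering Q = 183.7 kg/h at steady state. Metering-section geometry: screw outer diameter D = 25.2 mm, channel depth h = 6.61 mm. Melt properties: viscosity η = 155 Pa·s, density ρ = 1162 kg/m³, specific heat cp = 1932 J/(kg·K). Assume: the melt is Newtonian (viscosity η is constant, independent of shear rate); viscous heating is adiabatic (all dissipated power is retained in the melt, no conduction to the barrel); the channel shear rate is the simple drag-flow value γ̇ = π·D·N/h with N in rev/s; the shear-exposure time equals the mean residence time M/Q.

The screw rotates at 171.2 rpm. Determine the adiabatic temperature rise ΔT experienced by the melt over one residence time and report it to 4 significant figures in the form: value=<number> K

Convert throughput: Q = 183.7 kg/h = 183.7/3600 = 0.0510278 kg/s
Mean residence time: t_res = M/Q_s = 9.73 kg / 0.0510278 kg/s = 190.68 s
Geometry in metres: D = 25.2 mm → 0.0252 m, h = 6.61 mm → 0.00661 m; screw speed N = 171.2 rpm = 2.85333 rev/s
γ̇ = π·D·N / h = π · 0.0252 · 2.85333 / 0.00661 = 34.1744 s⁻¹
Adiabatic rise: ΔT = η γ̇² t_res / (ρ cp) = 155·(34.1744)²·190.68 / (1162·1932) = 15.3754 K

value=15.38 K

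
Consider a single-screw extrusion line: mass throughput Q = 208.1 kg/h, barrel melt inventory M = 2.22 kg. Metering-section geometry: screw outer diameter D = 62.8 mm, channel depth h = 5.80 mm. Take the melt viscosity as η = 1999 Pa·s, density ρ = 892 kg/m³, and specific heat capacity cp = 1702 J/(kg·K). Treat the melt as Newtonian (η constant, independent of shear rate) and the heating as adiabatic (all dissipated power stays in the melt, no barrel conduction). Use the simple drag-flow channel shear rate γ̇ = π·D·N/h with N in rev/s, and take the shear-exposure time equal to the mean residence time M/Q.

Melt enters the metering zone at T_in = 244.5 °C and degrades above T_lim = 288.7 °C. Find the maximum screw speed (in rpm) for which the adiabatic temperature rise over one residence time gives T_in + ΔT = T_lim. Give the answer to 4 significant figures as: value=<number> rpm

value=52.15 rpm

Convert throughput: Q = 208.1 kg/h = 208.1/3600 = 0.0578056 kg/s
t_res = M / Q_s = 2.22 / 0.0578056 = 38.4046 s
Convert to metres: D = 0.0628 m, h = 0.0058 m
ΔT_a = T_lim − T_in = 288.7 °C − 244.5 °C = 44.2 K
γ̇_max² = ΔT_a·ρ·cp/(η·t_res) = 44.2·892·1702/(1999·38.4046) = 874.079 s⁻²
Take the square root: γ̇_max = √(874.079) = 29.5648 s⁻¹
N_max = γ̇_max h / (πD) = 29.5648·0.0058/(π·0.0628) = 0.869148 rev/s → ×60 = 52.1489 rpm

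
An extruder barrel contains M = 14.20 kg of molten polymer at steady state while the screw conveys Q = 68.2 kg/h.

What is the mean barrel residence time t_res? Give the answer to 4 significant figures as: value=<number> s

Convert throughput: Q = 68.2 kg/h = 68.2/3600 = 0.0189444 kg/s
t_res = M / Q_s = 14.20 ÷ 0.0189444 = 749.56 s

value=749.6 s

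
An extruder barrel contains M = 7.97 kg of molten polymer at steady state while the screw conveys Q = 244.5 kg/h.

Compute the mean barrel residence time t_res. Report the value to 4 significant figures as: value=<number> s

value=117.3 s

Q_s = Q / 3600 = 244.5 / 3600 = 0.0679167 kg/s
t_res = M / Q_s = 7.97 / 0.0679167 = 117.35 s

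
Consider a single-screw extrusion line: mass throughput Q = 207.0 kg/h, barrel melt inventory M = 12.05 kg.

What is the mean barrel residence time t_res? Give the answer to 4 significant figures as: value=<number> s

Q_s = Q / 3600 = 207.0 / 3600 = 0.0575 kg/s
Mean residence time: t_res = M/Q_s = 12.05 kg / 0.0575 kg/s = 209.565 s

value=209.6 s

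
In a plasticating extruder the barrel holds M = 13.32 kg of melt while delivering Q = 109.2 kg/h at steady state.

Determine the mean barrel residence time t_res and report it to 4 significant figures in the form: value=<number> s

Convert throughput: Q = 109.2 kg/h = 109.2/3600 = 0.0303333 kg/s
t_res = M / Q_s = 13.32 ÷ 0.0303333 = 439.121 s

value=439.1 s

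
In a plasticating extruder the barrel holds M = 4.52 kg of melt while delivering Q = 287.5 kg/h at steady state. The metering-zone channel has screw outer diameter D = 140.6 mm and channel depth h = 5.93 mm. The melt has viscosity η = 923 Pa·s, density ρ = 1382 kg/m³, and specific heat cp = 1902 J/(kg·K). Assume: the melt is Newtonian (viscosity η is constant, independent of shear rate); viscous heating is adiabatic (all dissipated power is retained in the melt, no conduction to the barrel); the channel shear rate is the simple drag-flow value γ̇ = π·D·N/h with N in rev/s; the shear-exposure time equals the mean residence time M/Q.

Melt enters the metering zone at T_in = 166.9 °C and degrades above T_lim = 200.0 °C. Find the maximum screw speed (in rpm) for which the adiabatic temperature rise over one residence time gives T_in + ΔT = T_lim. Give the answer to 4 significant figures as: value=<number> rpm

value=32.87 rpm

Throughput in SI: Q_s = 287.5 kg/h ÷ 3600 s/h = 0.0798611 kg/s
t_res = M / Q_s = 4.52 ÷ 0.0798611 = 56.5983 s
D = 140.6 mm = 0.1406 m;  h = 5.93 mm = 0.00593 m
ΔT_a = T_lim − T_in = 200.0 − 166.9 = 33.1 K
γ̇_max² = ΔT_a·ρ·cp / (η·t_res) = [33.1 × 1382 × 1902] / [923 × 56.5983] = 1665.49 s⁻²
γ̇_max = √1665.49 = 40.8104 s⁻¹
N_max = γ̇_max h / (πD) = 40.8104·0.00593/(π·0.1406) = 0.547886 rev/s → ×60 = 32.8732 rpm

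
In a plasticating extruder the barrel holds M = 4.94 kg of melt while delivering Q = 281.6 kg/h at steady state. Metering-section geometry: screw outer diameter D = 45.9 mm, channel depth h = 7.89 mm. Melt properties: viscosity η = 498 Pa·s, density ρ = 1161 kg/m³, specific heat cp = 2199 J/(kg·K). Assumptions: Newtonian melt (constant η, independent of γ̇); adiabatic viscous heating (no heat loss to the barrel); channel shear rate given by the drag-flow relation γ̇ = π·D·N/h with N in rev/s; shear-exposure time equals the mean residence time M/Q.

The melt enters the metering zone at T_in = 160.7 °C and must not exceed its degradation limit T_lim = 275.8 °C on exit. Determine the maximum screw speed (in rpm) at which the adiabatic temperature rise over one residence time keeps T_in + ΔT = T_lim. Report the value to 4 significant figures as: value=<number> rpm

value=317.3 rpm

Throughput in SI: Q_s = 281.6 kg/h ÷ 3600 s/h = 0.0782222 kg/s
t_res = M / Q_s = 4.94 ÷ 0.0782222 = 63.1534 s
D = 45.9 mm = 0.0459 m;  h = 7.89 mm = 0.00789 m
ΔT_a = T_lim − T_in = 275.8 − 160.7 = 115.1 K
γ̇_max² = ΔT_a·ρ·cp / (η·t_res) = [115.1 × 1161 × 2199] / [498 × 63.1534] = 9343.44 s⁻²
Take the square root: γ̇_max = √(9343.44) = 96.6615 s⁻¹
N_max = γ̇_max h / (πD) = 96.6615·0.00789/(π·0.0459) = 5.28893 rev/s → ×60 = 317.336 rpm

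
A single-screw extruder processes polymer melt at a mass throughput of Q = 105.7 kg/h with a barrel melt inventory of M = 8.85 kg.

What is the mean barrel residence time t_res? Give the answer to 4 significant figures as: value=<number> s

value=301.4 s

Throughput in SI: Q_s = 105.7 kg/h ÷ 3600 s/h = 0.0293611 kg/s
t_res = M / Q_s = 8.85 ÷ 0.0293611 = 301.419 s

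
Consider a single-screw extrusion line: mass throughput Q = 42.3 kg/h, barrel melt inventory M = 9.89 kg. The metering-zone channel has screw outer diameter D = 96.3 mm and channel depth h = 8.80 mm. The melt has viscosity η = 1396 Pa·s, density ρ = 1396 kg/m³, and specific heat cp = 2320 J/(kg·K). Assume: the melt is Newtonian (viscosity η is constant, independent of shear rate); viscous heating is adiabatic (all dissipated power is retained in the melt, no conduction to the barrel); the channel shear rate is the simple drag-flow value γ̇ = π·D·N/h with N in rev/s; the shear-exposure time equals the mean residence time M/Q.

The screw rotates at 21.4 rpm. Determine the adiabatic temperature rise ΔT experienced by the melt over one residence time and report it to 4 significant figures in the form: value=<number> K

Throughput in SI: Q_s = 42.3 kg/h ÷ 3600 s/h = 0.01175 kg/s
Mean residence time: t_res = M/Q_s = 9.89 kg / 0.01175 kg/s = 841.702 s
Convert to SI: D = 0.0963 m, h = 0.0088 m, N = 21.4/60 = 0.356667 rev/s
γ̇ = π·D·N / h = π · 0.0963 · 0.356667 / 0.0088 = 12.2619 s⁻¹
Adiabatic rise: ΔT = η γ̇² t_res / (ρ cp) = 1396·(12.2619)²·841.702 / (1396·2320) = 54.5485 K

value=54.55 K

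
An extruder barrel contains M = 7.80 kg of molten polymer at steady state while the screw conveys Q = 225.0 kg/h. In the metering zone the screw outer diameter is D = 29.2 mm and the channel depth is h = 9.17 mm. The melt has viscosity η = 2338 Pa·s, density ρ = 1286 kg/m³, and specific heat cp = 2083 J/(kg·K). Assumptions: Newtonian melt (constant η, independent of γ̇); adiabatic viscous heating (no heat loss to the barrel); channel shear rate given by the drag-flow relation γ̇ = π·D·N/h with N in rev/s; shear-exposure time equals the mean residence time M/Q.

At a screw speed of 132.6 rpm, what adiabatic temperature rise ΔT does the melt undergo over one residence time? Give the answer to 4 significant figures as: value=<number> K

Throughput in SI: Q_s = 225.0 kg/h ÷ 3600 s/h = 0.0625 kg/s
Mean residence time: t_res = M/Q_s = 7.80 kg / 0.0625 kg/s = 124.8 s
D = 29.2 mm = 0.0292 m;  h = 9.17 mm = 0.00917 m;  N = 132.6 rpm / 60 = 2.21 rev/s
γ̇ = π·D·N / h = π · 0.0292 · 2.21 / 0.00917 = 22.1083 s⁻¹
ΔT = η·γ̇²·t_res/(ρ·cp) = [2338 × 22.1083² × 124.8] / [1286 × 2083] = 53.2403 K

value=53.24 K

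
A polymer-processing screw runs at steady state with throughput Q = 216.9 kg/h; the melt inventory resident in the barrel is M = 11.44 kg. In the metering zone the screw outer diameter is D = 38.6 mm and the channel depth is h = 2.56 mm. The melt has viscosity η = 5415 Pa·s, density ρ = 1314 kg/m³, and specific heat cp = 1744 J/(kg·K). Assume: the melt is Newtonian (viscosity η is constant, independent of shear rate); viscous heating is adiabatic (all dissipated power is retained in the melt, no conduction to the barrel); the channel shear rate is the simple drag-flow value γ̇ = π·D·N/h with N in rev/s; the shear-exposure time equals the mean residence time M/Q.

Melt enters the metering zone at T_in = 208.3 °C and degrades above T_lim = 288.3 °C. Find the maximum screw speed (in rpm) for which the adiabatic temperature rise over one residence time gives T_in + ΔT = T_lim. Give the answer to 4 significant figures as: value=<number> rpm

value=16.91 rpm

Convert throughput: Q = 216.9 kg/h = 216.9/3600 = 0.06025 kg/s
t_res = M / Q_s = 11.44 ÷ 0.06025 = 189.876 s
Convert to metres: D = 0.0386 m, h = 0.00256 m
Allowable rise: ΔT_a = T_lim − T_in = 288.3 − 208.3 = 80 K
γ̇_max² = ΔT_a·ρ·cp / (η·t_res) = [80 × 1314 × 1744] / [5415 × 189.876] = 178.305 s⁻²
γ̇_max = sqrt(178.305) = 13.3531 s⁻¹
Solve γ̇ = πDN/h for N: N_max = γ̇_max·h/(π·D) = 13.3531 × 0.00256 / (π × 0.0386) = 0.281893 rev/s = 16.9136 rpm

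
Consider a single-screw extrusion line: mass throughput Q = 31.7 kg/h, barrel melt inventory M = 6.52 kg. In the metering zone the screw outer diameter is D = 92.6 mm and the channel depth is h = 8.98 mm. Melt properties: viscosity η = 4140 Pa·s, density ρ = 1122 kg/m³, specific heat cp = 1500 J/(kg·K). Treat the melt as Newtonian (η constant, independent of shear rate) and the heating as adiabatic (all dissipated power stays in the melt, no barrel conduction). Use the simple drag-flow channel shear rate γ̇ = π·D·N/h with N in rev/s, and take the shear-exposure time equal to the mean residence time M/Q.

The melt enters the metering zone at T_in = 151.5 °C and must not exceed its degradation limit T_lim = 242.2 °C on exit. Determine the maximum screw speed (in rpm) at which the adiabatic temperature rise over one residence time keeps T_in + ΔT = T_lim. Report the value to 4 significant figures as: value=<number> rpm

Convert throughput: Q = 31.7 kg/h = 31.7/3600 = 0.00880556 kg/s
t_res = M / Q_s = 6.52 ÷ 0.00880556 = 740.442 s
Convert to metres: D = 0.0926 m, h = 0.00898 m
ΔT_a = T_lim − T_in = 242.2 − 151.5 = 90.7 K
γ̇_max² = ΔT_a·ρ·cp / (η·t_res) = [90.7 × 1122 × 1500] / [4140 × 740.442] = 49.7967 s⁻²
γ̇_max = sqrt(49.7967) = 7.05667 s⁻¹
N_max = γ̇_max·h / (π·D) = 7.05667 · 0.00898 / (π · 0.0926) = 0.217829 rev/s = 13.0697 rpm

value=13.07 rpm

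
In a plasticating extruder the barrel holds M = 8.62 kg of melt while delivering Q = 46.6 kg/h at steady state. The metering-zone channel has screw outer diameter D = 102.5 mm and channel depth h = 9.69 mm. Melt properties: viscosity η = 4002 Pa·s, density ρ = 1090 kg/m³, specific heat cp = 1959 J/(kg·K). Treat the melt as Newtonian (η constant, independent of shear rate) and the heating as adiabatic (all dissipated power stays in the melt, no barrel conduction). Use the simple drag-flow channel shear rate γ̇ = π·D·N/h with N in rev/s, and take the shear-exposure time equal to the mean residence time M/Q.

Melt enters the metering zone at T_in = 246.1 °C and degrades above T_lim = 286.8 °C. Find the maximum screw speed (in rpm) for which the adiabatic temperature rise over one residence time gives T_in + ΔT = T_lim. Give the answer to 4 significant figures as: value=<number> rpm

value=10.31 rpm

Q_s = Q / 3600 = 46.6 / 3600 = 0.0129444 kg/s
t_res = M / Q_s = 8.62 ÷ 0.0129444 = 665.923 s
Convert to metres: D = 0.1025 m, h = 0.00969 m
ΔT_a = T_lim − T_in = 286.8 °C − 246.1 °C = 40.7 K
Invert ΔT = ηγ̇²t_res/(ρcp) for γ̇: γ̇_max² = ΔT_a ρ cp / (η t_res) = 40.7·1090·1959 / (4002·665.923) = 32.6103 s⁻²
γ̇_max = √32.6103 = 5.71054 s⁻¹
N_max = γ̇_max h / (πD) = 5.71054·0.00969/(π·0.1025) = 0.171841 rev/s → ×60 = 10.3105 rpm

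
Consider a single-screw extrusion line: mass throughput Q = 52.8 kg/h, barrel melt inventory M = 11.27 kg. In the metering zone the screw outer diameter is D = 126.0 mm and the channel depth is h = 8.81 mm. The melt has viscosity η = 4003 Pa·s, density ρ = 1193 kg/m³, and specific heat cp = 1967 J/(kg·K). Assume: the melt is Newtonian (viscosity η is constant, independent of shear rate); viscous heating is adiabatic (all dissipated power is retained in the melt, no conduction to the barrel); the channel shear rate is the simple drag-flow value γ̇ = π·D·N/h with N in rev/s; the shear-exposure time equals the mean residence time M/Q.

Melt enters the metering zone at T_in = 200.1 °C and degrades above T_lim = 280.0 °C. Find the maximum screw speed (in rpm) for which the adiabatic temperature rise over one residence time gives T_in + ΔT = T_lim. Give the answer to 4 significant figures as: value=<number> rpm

Throughput in SI: Q_s = 52.8 kg/h ÷ 3600 s/h = 0.0146667 kg/s
t_res = M / Q_s = 11.27 ÷ 0.0146667 = 768.409 s
Geometry in SI: D = 126.0 mm → 0.126 m, h = 8.81 mm → 0.00881 m
Allowable rise: ΔT_a = T_lim − T_in = 280.0 − 200.1 = 79.9 K
γ̇_max² = ΔT_a·ρ·cp/(η·t_res) = 79.9·1193·1967/(4003·768.409) = 60.9556 s⁻²
Take the square root: γ̇_max = √(60.9556) = 7.80741 s⁻¹
Solve γ̇ = πDN/h for N: N_max = γ̇_max·h/(π·D) = 7.80741 × 0.00881 / (π × 0.126) = 0.173765 rev/s = 10.4259 rpm

value=10.43 rpm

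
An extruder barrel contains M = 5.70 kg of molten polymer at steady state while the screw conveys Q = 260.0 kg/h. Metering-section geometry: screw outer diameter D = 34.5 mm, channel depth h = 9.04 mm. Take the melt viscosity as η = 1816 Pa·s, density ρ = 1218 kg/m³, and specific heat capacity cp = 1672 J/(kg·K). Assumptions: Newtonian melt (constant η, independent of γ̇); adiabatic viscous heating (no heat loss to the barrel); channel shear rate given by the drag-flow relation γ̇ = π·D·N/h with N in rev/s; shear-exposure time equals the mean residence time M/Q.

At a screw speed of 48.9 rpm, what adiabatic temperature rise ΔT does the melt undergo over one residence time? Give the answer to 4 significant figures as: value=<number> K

value=6.720 K

Throughput in SI: Q_s = 260.0 kg/h ÷ 3600 s/h = 0.0722222 kg/s
Mean residence time: t_res = M/Q_s = 5.70 kg / 0.0722222 kg/s = 78.9231 s
Geometry in metres: D = 34.5 mm → 0.0345 m, h = 9.04 mm → 0.00904 m; screw speed N = 48.9 rpm = 0.815 rev/s
Shear rate: γ̇ = πDN/h = π·0.0345·0.815/0.00904 = 9.77143 s⁻¹
ΔT = η·γ̇²·t_res/(ρ·cp) = [1816 × 9.77143² × 78.9231] / [1218 × 1672] = 6.71974 K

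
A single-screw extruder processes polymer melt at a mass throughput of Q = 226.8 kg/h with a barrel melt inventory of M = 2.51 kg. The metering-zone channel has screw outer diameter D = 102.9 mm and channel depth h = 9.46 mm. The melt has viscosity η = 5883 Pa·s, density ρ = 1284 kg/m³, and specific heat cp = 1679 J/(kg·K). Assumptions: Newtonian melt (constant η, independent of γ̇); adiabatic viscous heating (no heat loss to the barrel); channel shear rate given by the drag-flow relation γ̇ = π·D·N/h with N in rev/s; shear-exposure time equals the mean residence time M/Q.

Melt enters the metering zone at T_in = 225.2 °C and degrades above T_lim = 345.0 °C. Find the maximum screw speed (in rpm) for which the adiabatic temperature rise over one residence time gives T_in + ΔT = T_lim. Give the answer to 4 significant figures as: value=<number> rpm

Convert throughput: Q = 226.8 kg/h = 226.8/3600 = 0.063 kg/s
Mean residence time: t_res = M/Q_s = 2.51 kg / 0.063 kg/s = 39.8413 s
Convert to metres: D = 0.1029 m, h = 0.00946 m
Allowable rise: ΔT_a = T_lim − T_in = 345.0 − 225.2 = 119.8 K
γ̇_max² = ΔT_a·ρ·cp / (η·t_res) = [119.8 × 1284 × 1679] / [5883 × 39.8413] = 1101.9 s⁻²
γ̇_max = sqrt(1101.9) = 33.1948 s⁻¹
Solve γ̇ = πDN/h for N: N_max = γ̇_max·h/(π·D) = 33.1948 × 0.00946 / (π × 0.1029) = 0.971396 rev/s = 58.2837 rpm

value=58.28 rpm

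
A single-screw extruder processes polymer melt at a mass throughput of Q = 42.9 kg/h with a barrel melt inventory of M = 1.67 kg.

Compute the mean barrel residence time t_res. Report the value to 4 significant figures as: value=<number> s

value=140.1 s

Convert throughput: Q = 42.9 kg/h = 42.9/3600 = 0.0119167 kg/s
t_res = M / Q_s = 1.67 ÷ 0.0119167 = 140.14 s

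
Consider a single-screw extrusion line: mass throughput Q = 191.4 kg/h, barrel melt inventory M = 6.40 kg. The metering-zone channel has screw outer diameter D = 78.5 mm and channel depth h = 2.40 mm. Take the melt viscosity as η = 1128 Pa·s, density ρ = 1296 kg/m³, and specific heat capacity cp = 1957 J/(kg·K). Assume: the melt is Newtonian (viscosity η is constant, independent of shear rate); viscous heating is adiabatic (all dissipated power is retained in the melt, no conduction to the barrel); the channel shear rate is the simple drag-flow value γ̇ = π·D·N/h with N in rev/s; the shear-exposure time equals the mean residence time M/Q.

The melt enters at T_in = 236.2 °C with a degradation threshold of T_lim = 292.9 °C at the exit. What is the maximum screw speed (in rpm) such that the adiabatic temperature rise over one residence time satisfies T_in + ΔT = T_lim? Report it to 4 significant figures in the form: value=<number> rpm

value=19.00 rpm

Q_s = Q / 3600 = 191.4 / 3600 = 0.0531667 kg/s
t_res = M / Q_s = 6.40 / 0.0531667 = 120.376 s
D = 78.5 mm = 0.0785 m;  h = 2.40 mm = 0.0024 m
ΔT_a = T_lim − T_in = 292.9 − 236.2 = 56.7 K
Invert ΔT = ηγ̇²t_res/(ρcp) for γ̇: γ̇_max² = ΔT_a ρ cp / (η t_res) = 56.7·1296·1957 / (1128·120.376) = 1059.08 s⁻²
Take the square root: γ̇_max = √(1059.08) = 32.5435 s⁻¹
N_max = γ̇_max h / (πD) = 32.5435·0.0024/(π·0.0785) = 0.316706 rev/s → ×60 = 19.0024 rpm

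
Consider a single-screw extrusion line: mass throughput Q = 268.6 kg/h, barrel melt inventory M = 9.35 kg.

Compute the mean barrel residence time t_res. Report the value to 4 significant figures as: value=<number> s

Throughput in SI: Q_s = 268.6 kg/h ÷ 3600 s/h = 0.0746111 kg/s
Mean residence time: t_res = M/Q_s = 9.35 kg / 0.0746111 kg/s = 125.316 s

value=125.3 s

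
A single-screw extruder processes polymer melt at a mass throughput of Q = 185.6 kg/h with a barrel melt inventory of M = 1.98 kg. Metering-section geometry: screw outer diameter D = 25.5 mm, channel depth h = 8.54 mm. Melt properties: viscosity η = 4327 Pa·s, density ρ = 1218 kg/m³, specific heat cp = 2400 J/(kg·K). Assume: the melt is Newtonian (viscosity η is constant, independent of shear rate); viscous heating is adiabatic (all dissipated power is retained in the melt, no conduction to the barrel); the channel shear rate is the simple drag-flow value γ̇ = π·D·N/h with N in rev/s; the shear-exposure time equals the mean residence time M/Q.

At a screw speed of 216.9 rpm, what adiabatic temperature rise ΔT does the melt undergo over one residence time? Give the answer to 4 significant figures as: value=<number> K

Q_s = Q / 3600 = 185.6 / 3600 = 0.0515556 kg/s
t_res = M / Q_s = 1.98 ÷ 0.0515556 = 38.4052 s
Geometry in metres: D = 25.5 mm → 0.0255 m, h = 8.54 mm → 0.00854 m; screw speed N = 216.9 rpm = 3.615 rev/s
Shear rate: γ̇ = πDN/h = π·0.0255·3.615/0.00854 = 33.911 s⁻¹
Adiabatic rise: ΔT = η γ̇² t_res / (ρ cp) = 4327·(33.911)²·38.4052 / (1218·2400) = 65.3731 K

value=65.37 K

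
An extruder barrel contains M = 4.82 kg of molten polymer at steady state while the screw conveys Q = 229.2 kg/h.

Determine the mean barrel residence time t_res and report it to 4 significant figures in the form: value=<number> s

value=75.71 s

Convert throughput: Q = 229.2 kg/h = 229.2/3600 = 0.0636667 kg/s
Mean residence time: t_res = M/Q_s = 4.82 kg / 0.0636667 kg/s = 75.7068 s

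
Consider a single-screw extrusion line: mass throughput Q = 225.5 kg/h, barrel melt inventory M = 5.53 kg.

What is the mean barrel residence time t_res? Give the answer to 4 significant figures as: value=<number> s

value=88.28 s

Convert throughput: Q = 225.5 kg/h = 225.5/3600 = 0.0626389 kg/s
t_res = M / Q_s = 5.53 ÷ 0.0626389 = 88.2838 s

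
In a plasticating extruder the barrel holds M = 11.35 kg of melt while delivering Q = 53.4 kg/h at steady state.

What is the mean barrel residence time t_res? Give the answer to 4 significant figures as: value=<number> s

value=765.2 s

Q_s = Q / 3600 = 53.4 / 3600 = 0.0148333 kg/s
t_res = M / Q_s = 11.35 / 0.0148333 = 765.169 s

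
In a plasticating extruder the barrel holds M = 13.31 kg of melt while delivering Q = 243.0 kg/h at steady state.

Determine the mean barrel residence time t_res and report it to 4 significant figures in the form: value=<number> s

value=197.2 s

Throughput in SI: Q_s = 243.0 kg/h ÷ 3600 s/h = 0.0675 kg/s
Mean residence time: t_res = M/Q_s = 13.31 kg / 0.0675 kg/s = 197.185 s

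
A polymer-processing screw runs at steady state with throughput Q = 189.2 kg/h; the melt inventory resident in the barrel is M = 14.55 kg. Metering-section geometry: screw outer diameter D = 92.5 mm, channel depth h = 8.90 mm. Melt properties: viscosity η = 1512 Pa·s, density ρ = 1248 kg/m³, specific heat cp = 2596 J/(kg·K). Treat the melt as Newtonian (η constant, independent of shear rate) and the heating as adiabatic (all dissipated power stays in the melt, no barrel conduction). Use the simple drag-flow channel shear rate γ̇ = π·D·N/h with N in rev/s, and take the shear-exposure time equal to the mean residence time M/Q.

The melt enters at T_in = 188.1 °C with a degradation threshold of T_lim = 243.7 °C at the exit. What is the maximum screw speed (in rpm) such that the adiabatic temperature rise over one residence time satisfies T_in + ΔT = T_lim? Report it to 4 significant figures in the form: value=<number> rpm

Q_s = Q / 3600 = 189.2 / 3600 = 0.0525556 kg/s
t_res = M / Q_s = 14.55 ÷ 0.0525556 = 276.85 s
Convert to metres: D = 0.0925 m, h = 0.0089 m
ΔT_a = T_lim − T_in = 243.7 − 188.1 = 55.6 K
γ̇_max² = ΔT_a·ρ·cp / (η·t_res) = [55.6 × 1248 × 2596] / [1512 × 276.85] = 430.326 s⁻²
Take the square root: γ̇_max = √(430.326) = 20.7443 s⁻¹
N_max = γ̇_max h / (πD) = 20.7443·0.0089/(π·0.0925) = 0.635327 rev/s → ×60 = 38.1196 rpm

value=38.12 rpm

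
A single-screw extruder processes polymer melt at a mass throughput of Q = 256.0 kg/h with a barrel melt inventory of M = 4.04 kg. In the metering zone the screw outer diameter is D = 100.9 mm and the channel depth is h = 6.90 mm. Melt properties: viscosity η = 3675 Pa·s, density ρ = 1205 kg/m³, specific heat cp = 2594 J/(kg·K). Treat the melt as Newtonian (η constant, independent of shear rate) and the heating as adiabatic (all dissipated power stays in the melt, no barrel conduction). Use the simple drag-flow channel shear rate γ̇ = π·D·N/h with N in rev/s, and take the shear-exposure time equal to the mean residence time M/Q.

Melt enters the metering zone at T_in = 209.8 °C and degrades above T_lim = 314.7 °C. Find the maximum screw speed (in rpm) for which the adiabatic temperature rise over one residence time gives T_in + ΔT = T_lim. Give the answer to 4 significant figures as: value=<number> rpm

value=51.76 rpm

Throughput in SI: Q_s = 256.0 kg/h ÷ 3600 s/h = 0.0711111 kg/s
t_res = M / Q_s = 4.04 ÷ 0.0711111 = 56.8125 s
Convert to metres: D = 0.1009 m, h = 0.0069 m
ΔT_a = T_lim − T_in = 314.7 − 209.8 = 104.9 K
γ̇_max² = ΔT_a·ρ·cp / (η·t_res) = [104.9 × 1205 × 2594] / [3675 × 56.8125] = 1570.48 s⁻²
γ̇_max = √1570.48 = 39.6292 s⁻¹
Solve γ̇ = πDN/h for N: N_max = γ̇_max·h/(π·D) = 39.6292 × 0.0069 / (π × 0.1009) = 0.862628 rev/s = 51.7577 rpm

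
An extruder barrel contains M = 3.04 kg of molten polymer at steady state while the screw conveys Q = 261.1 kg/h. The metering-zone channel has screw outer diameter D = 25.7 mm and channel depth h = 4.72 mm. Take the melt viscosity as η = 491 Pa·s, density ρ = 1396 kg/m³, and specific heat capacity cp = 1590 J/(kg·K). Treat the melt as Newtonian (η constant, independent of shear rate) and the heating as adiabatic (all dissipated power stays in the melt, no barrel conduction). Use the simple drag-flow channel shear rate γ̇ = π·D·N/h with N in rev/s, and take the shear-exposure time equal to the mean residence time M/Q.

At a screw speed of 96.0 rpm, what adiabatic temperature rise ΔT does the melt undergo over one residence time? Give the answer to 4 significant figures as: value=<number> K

Throughput in SI: Q_s = 261.1 kg/h ÷ 3600 s/h = 0.0725278 kg/s
Mean residence time: t_res = M/Q_s = 3.04 kg / 0.0725278 kg/s = 41.915 s
Convert to SI: D = 0.0257 m, h = 0.00472 m, N = 96.0/60 = 1.6 rev/s
Shear rate: γ̇ = πDN/h = π·0.0257·1.6/0.00472 = 27.3691 s⁻¹
ΔT = η·γ̇²·t_res/(ρ·cp) = [491 × 27.3691² × 41.915] / [1396 × 1590] = 6.94529 K

value=6.945 K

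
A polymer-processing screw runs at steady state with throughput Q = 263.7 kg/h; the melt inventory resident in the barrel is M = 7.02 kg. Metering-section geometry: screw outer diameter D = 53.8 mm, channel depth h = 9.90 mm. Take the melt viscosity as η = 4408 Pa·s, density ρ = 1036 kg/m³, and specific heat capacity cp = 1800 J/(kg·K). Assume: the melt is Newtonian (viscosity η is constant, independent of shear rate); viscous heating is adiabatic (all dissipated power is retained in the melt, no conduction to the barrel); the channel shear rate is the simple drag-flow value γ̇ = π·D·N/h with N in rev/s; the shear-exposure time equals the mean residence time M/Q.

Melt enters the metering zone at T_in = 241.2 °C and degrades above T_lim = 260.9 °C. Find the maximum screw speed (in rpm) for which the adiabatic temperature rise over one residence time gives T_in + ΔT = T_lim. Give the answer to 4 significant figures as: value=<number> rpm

value=32.77 rpm

Convert throughput: Q = 263.7 kg/h = 263.7/3600 = 0.07325 kg/s
Mean residence time: t_res = M/Q_s = 7.02 kg / 0.07325 kg/s = 95.8362 s
D = 53.8 mm = 0.0538 m;  h = 9.90 mm = 0.0099 m
Allowable rise: ΔT_a = T_lim − T_in = 260.9 − 241.2 = 19.7 K
Invert ΔT = ηγ̇²t_res/(ρcp) for γ̇: γ̇_max² = ΔT_a ρ cp / (η t_res) = 19.7·1036·1800 / (4408·95.8362) = 86.9616 s⁻²
Take the square root: γ̇_max = √(86.9616) = 9.32532 s⁻¹
N_max = γ̇_max·h / (π·D) = 9.32532 · 0.0099 / (π · 0.0538) = 0.546219 rev/s = 32.7731 rpm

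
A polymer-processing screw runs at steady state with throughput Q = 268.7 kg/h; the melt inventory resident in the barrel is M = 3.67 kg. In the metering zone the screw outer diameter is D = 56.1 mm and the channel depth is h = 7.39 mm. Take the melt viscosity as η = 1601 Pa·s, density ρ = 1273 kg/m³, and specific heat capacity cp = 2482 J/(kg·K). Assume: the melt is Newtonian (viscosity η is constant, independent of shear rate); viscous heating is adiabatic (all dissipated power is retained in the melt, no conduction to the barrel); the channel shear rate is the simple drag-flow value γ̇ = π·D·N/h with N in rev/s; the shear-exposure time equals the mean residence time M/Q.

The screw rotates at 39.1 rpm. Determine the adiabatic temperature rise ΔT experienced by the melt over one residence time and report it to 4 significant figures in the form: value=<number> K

Throughput in SI: Q_s = 268.7 kg/h ÷ 3600 s/h = 0.0746389 kg/s
t_res = M / Q_s = 3.67 / 0.0746389 = 49.1701 s
D = 56.1 mm = 0.0561 m;  h = 7.39 mm = 0.00739 m;  N = 39.1 rpm / 60 = 0.651667 rev/s
Shear rate: γ̇ = πDN/h = π·0.0561·0.651667/0.00739 = 15.5415 s⁻¹
ΔT = η·γ̇²·t_res / (ρ·cp) = 1601 · (15.5415)² · 49.1701 / (1273 · 2482) = 6.01796 K

value=6.018 K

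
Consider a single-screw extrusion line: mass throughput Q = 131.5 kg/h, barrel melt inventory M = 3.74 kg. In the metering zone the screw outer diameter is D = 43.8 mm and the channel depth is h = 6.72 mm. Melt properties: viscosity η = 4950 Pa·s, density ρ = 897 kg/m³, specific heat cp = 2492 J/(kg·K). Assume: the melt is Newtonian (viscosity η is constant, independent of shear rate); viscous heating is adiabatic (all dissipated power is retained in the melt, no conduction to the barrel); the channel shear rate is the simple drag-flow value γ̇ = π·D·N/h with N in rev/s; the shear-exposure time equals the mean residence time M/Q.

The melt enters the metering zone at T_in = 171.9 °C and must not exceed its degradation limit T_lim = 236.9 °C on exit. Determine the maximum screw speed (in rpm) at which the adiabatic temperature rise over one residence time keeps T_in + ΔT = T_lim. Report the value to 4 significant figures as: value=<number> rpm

Q_s = Q / 3600 = 131.5 / 3600 = 0.0365278 kg/s
t_res = M / Q_s = 3.74 ÷ 0.0365278 = 102.388 s
D = 43.8 mm = 0.0438 m;  h = 6.72 mm = 0.00672 m
ΔT_a = T_lim − T_in = 236.9 °C − 171.9 °C = 65 K
γ̇_max² = ΔT_a·ρ·cp/(η·t_res) = 65·897·2492/(4950·102.388) = 286.682 s⁻²
Take the square root: γ̇_max = √(286.682) = 16.9317 s⁻¹
Solve γ̇ = πDN/h for N: N_max = γ̇_max·h/(π·D) = 16.9317 × 0.00672 / (π × 0.0438) = 0.826886 rev/s = 49.6131 rpm

value=49.61 rpm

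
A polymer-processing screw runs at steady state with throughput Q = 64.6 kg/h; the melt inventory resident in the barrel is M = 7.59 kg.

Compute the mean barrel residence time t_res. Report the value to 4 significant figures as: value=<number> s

value=423.0 s

Q_s = Q / 3600 = 64.6 / 3600 = 0.0179444 kg/s
Mean residence time: t_res = M/Q_s = 7.59 kg / 0.0179444 kg/s = 422.972 s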